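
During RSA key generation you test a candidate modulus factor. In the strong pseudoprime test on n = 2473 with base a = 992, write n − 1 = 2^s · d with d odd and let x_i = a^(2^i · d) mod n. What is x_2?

n − 1 = 2472 = 2^3 · 309, so s = 3 and d = 309.
x_0 = 992^309 mod 2473 = 978.
x_1 = 978^2 mod 2473 = 1906.
x_2 = 1906^2 mod 2473 = 2472.

2472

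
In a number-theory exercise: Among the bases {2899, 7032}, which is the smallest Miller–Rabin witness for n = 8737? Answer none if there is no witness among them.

none

n − 1 = 8736 = 2^5 · 273, so s = 5 and d = 273.
Base 2899: x_0 = 2899^273 mod 8737 = 1509. x_0 is neither 1 nor 8736, so continue squaring. x_1 = 1509^2 mod 8737 = 5461. x_2 = 5461^2 mod 8737 = 3140. x_3 = 3140^2 mod 8737 = 4264. x_4 = 4264^2 mod 8737 = 8736. x_4 ≡ −1, so 2899 is not a witness.
Base 7032: x_0 = 7032^273 mod 8737 = 4264. x_0 is neither 1 nor 8736, so continue squaring. x_1 = 4264^2 mod 8737 = 8736. x_1 ≡ −1, so 7032 is not a witness.
No listed base is a witness for 8737.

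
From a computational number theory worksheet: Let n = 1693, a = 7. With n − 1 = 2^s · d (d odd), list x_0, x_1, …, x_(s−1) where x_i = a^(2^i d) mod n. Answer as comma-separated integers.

92, 1692

n − 1 = 1692 = 2^2 · 423, so s = 2 and d = 423.
x_0 = 7^423 mod 1693 = 92.
x_1 = 92^2 mod 1693 = 1692.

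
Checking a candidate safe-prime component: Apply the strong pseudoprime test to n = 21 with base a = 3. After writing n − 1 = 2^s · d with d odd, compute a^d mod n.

n − 1 = 20 = 2^2 · 5, so s = 2 and d = 5.
By repeated squaring, 3^5 ≡ 12 (mod 21).

12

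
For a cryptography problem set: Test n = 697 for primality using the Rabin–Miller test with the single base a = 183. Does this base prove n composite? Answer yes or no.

yes

n − 1 = 696 = 2^3 · 87, so s = 3 and d = 87.
x_0 = 183^87 mod 697 = 276.
x_0 is neither 1 nor 696, so continue squaring.
x_1 = 276^2 mod 697 = 203.
x_2 = 203^2 mod 697 = 86.
Reached i = s−1 = 2 without hitting −1: 183 is a Miller–Rabin witness and 697 is composite.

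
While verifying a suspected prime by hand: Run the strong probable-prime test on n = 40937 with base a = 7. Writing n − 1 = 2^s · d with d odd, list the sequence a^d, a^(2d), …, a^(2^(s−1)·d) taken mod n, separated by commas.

16768, 10508, 10975

n − 1 = 40936 = 2^3 · 5117, so s = 3 and d = 5117.
x_0 = 7^5117 mod 40937 = 16768.
x_1 = 16768^2 mod 40937 = 10508.
x_2 = 10508^2 mod 40937 = 10975.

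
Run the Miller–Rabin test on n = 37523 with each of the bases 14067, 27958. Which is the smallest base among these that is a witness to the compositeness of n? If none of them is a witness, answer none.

14067

n − 1 = 37522 = 2^1 · 18761, so s = 1 and d = 18761.
Base 14067: x_0 = 14067^18761 mod 37523 = 14311. x_0 ∉ {1, 37522} and s = 1, so 14067 is a Miller–Rabin witness and 37523 is composite.
Base 27958: x_0 = 27958^18761 mod 37523 = 1557. x_0 ∉ {1, 37522} and s = 1, so 27958 is a Miller–Rabin witness and 37523 is composite.
The smallest witness among the given bases is 14067.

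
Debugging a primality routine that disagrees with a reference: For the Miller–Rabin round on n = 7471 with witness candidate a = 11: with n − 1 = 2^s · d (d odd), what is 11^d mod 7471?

n − 1 = 7470 = 2^1 · 3735, so s = 1 and d = 3735.
Repeated squaring mod 7471: 11^1 ≡ 11, 11^2 ≡ 121, 11^4 ≡ 7170, 11^8 ≡ 949, 11^16 ≡ 4081, 11^32 ≡ 1702, 11^64 ≡ 5527, 11^128 ≡ 6281, 11^256 ≡ 4081, 11^512 ≡ 1702, 11^1024 ≡ 5527, 11^2048 ≡ 6281.
3735 = 2048 + 1024 + 512 + 128 + 16 + 4 + 2 + 1, so 11^3735 ≡ 6281·5527·1702·6281·4081·7170·121·11 ≡ 3967 (mod 7471).

3967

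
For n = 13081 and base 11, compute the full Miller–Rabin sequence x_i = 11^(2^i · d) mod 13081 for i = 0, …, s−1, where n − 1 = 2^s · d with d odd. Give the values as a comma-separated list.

8026, 5832, 1624

n − 1 = 13080 = 2^3 · 1635, so s = 3 and d = 1635.
x_0 = 11^1635 mod 13081 = 8026.
x_1 = 8026^2 mod 13081 = 5832.
x_2 = 5832^2 mod 13081 = 1624.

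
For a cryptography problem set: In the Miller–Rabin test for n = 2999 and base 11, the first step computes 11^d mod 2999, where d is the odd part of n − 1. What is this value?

n − 1 = 2998 = 2^1 · 1499, so s = 1 and d = 1499.
Repeated squaring mod 2999: 11^1 ≡ 11, 11^2 ≡ 121, 11^4 ≡ 2645, 11^8 ≡ 2357, 11^16 ≡ 1301, 11^32 ≡ 1165, 11^64 ≡ 1677, 11^128 ≡ 2266, 11^256 ≡ 468, 11^512 ≡ 97, 11^1024 ≡ 412.
1499 = 1024 + 256 + 128 + 64 + 16 + 8 + 2 + 1, so 11^1499 ≡ 412·468·2266·1677·1301·2357·121·11 ≡ 1 (mod 2999).

1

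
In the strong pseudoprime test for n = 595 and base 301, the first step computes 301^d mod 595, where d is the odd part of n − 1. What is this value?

n − 1 = 594 = 2^1 · 297, so s = 1 and d = 297.
301^297 mod 595 = 56.

56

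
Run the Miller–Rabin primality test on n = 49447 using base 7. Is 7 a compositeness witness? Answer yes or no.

n − 1 = 49446 = 2^1 · 24723, so s = 1 and d = 24723.
x_0 = 7^24723 mod 49447 = 14752.
x_0 ∉ {1, 49446} and s = 1, so 7 is a Miller–Rabin witness and 49447 is composite.

yes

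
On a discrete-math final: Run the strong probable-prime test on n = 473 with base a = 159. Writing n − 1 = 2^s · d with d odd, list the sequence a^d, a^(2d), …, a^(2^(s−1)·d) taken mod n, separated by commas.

449, 103, 203

n − 1 = 472 = 2^3 · 59, so s = 3 and d = 59.
x_0 = 159^59 mod 473 = 449.
x_1 = 449^2 mod 473 = 103.
x_2 = 103^2 mod 473 = 203.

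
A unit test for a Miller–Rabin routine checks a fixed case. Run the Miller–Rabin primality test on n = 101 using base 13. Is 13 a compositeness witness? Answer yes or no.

n − 1 = 100 = 2^2 · 25, so s = 2 and d = 25.
Repeated squaring mod 101: 13^1 ≡ 13, 13^2 ≡ 68, 13^4 ≡ 79, 13^8 ≡ 80, 13^16 ≡ 37.
25 = 16 + 8 + 1, so 13^25 ≡ 37·80·13 ≡ 100 (mod 101).
x_0 = 13^25 mod 101 = 100.
x_0 = 100 ≡ −1, so 13 is not a witness.

no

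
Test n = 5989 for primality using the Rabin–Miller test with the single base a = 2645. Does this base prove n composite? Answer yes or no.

n − 1 = 5988 = 2^2 · 1497, so s = 2 and d = 1497.
x_0 = 2645^1497 mod 5989 = 5027.
x_0 is neither 1 nor 5988, so continue squaring.
x_1 = 5027^2 mod 5989 = 3138.
Reached i = s−1 = 1 without hitting −1: 2645 is a Miller–Rabin witness and 5989 is composite.

yes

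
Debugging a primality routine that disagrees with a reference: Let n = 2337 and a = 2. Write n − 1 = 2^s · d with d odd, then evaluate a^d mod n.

1427

n − 1 = 2336 = 2^5 · 73, so s = 5 and d = 73.
By repeated squaring, 2^73 ≡ 1427 (mod 2337).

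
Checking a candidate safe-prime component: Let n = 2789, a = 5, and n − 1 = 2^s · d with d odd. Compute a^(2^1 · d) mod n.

1

n − 1 = 2788 = 2^2 · 697, so s = 2 and d = 697.
Repeated squaring mod 2789: 5^1 ≡ 5, 5^2 ≡ 25, 5^4 ≡ 625, 5^8 ≡ 165, 5^16 ≡ 2124, 5^32 ≡ 1563, 5^64 ≡ 2594, 5^128 ≡ 1768, 5^256 ≡ 2144, 5^512 ≡ 464.
697 = 512 + 128 + 32 + 16 + 8 + 1, so 5^697 ≡ 464·1768·1563·2124·165·5 ≡ 1 (mod 2789).
x_0 = 1.
x_1 = 1^2 mod 2789 = 1.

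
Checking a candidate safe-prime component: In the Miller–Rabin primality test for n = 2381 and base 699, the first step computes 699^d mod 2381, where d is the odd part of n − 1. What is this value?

2312

n − 1 = 2380 = 2^2 · 595, so s = 2 and d = 595.
Repeated squaring mod 2381: 699^1 ≡ 699, 699^2 ≡ 496, 699^4 ≡ 773, 699^8 ≡ 2279, 699^16 ≡ 880, 699^32 ≡ 575, 699^64 ≡ 2047, 699^128 ≡ 2030, 699^256 ≡ 1770, 699^512 ≡ 1885.
595 = 512 + 64 + 16 + 2 + 1, so 699^595 ≡ 1885·2047·880·496·699 ≡ 2312 (mod 2381).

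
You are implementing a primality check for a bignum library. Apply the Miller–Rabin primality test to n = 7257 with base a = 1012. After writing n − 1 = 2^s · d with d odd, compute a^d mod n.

4864

n − 1 = 7256 = 2^3 · 907, so s = 3 and d = 907.
1012^907 mod 7257 = 4864.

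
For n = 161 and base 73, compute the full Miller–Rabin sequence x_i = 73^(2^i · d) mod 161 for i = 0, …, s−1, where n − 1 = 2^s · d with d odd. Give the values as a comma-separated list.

n − 1 = 160 = 2^5 · 5, so s = 5 and d = 5.
x_0 = 73^5 mod 161 = 12.
x_1 = 12^2 mod 161 = 144.
x_2 = 144^2 mod 161 = 128.
x_3 = 128^2 mod 161 = 123.
x_4 = 123^2 mod 161 = 156.

12, 144, 128, 123, 156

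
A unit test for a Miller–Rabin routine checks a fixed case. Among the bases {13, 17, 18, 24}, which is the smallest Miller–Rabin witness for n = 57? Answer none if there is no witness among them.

13

n − 1 = 56 = 2^3 · 7, so s = 3 and d = 7.
Base 13: x_0 = 13^7 mod 57 = 10. x_0 is neither 1 nor 56, so continue squaring. x_1 = 10^2 mod 57 = 43. x_2 = 43^2 mod 57 = 25. Reached i = s−1 = 2 without hitting −1: 13 is a Miller–Rabin witness and 57 is composite.
Base 17: x_0 = 17^7 mod 57 = 5. x_0 is neither 1 nor 56, so continue squaring. x_1 = 5^2 mod 57 = 25. x_2 = 25^2 mod 57 = 55. Reached i = s−1 = 2 without hitting −1: 17 is a Miller–Rabin witness and 57 is composite.
Base 18: x_0 = 18^7 mod 57 = 18. x_0 is neither 1 nor 56, so continue squaring. x_1 = 18^2 mod 57 = 39. x_2 = 39^2 mod 57 = 39. Reached i = s−1 = 2 without hitting −1: 18 is a Miller–Rabin witness and 57 is composite.
Base 24: x_0 = 24^7 mod 57 = 54. x_0 is neither 1 nor 56, so continue squaring. x_1 = 54^2 mod 57 = 9. x_2 = 9^2 mod 57 = 24. Reached i = s−1 = 2 without hitting −1: 24 is a Miller–Rabin witness and 57 is composite.
The smallest witness among the given bases is 13.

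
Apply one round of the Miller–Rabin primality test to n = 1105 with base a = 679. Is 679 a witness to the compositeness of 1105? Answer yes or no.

yes

n − 1 = 1104 = 2^4 · 69, so s = 4 and d = 69.
x_0 = 679^69 mod 1105 = 339.
x_0 is neither 1 nor 1104, so continue squaring.
x_1 = 339^2 mod 1105 = 1.
x_1 = 1 but x_0 ≠ ±1, a nontrivial square root of 1 — 679 is a witness and 1105 is composite.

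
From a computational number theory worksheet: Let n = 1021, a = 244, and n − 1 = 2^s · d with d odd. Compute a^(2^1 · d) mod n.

n − 1 = 1020 = 2^2 · 255, so s = 2 and d = 255.
x_0 = 244^255 mod 1021 = 1.
x_1 = 1^2 mod 1021 = 1.

1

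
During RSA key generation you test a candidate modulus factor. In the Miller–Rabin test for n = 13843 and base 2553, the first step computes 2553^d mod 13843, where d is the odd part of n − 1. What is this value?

n − 1 = 13842 = 2^1 · 6921, so s = 1 and d = 6921.
2553^6921 mod 13843 = 12970.

12970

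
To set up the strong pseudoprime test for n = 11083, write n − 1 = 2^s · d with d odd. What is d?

Halving: 11082 → 5541; 5541 is odd.
So 11082 = 2^1 · 5541.

5541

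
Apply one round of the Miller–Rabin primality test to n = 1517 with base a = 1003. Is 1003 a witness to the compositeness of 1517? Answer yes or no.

n − 1 = 1516 = 2^2 · 379, so s = 2 and d = 379.
x_0 = 1003^379 mod 1517 = 1299.
x_0 is neither 1 nor 1516, so continue squaring.
x_1 = 1299^2 mod 1517 = 497.
Reached i = s−1 = 1 without hitting −1: 1003 is a Miller–Rabin witness and 1517 is composite.

yes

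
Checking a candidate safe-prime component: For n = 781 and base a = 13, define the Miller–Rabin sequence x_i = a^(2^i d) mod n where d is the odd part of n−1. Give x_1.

n − 1 = 780 = 2^2 · 195, so s = 2 and d = 195.
x_0 = 13^195 mod 781 = 736.
x_1 = 736^2 mod 781 = 463.

463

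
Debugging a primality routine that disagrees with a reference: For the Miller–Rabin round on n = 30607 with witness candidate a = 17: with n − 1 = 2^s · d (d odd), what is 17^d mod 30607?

1519

n − 1 = 30606 = 2^1 · 15303, so s = 1 and d = 15303.
By repeated squaring, 17^15303 ≡ 1519 (mod 30607).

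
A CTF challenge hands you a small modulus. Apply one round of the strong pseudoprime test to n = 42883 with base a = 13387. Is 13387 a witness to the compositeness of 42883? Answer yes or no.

n − 1 = 42882 = 2^1 · 21441, so s = 1 and d = 21441.
Repeated squaring mod 42883: 13387^1 ≡ 13387, 13387^2 ≡ 3712, 13387^4 ≡ 13501, 13387^8 ≡ 24251, 13387^16 ≡ 13539, 13387^32 ≡ 22579, 13387^64 ≡ 18137, 13387^128 ≡ 38159, 13387^256 ≡ 17016, 13387^512 ≡ 41123, 13387^1024 ≡ 10024, 13387^2048 ≡ 5707, 13387^4096 ≡ 21652, 13387^8192 ≡ 12148, 13387^16384 ≡ 13501.
21441 = 16384 + 4096 + 512 + 256 + 128 + 64 + 1, so 13387^21441 ≡ 13501·21652·41123·17016·38159·18137·13387 ≡ 8019 (mod 42883).
x_0 = 13387^21441 mod 42883 = 8019.
x_0 ∉ {1, 42882} and s = 1, so 13387 is a Miller–Rabin witness and 42883 is composite.

yes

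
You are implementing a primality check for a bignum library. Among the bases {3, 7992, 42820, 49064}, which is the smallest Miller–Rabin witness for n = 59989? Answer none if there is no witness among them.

n − 1 = 59988 = 2^2 · 14997, so s = 2 and d = 14997.
Base 3: x_0 = 3^14997 mod 59989 = 28707. x_0 is neither 1 nor 59988, so continue squaring. x_1 = 28707^2 mod 59989 = 22956. Reached i = s−1 = 1 without hitting −1: 3 is a Miller–Rabin witness and 59989 is composite.
Base 7992: x_0 = 7992^14997 mod 59989 = 34086. x_0 is neither 1 nor 59988, so continue squaring. x_1 = 34086^2 mod 59989 = 48433. Reached i = s−1 = 1 without hitting −1: 7992 is a Miller–Rabin witness and 59989 is composite.
Base 42820: x_0 = 42820^14997 mod 59989 = 32551. x_0 is neither 1 nor 59988, so continue squaring. x_1 = 32551^2 mod 59989 = 41883. Reached i = s−1 = 1 without hitting −1: 42820 is a Miller–Rabin witness and 59989 is composite.
Base 49064: x_0 = 49064^14997 mod 59989 = 11117. x_0 is neither 1 nor 59988, so continue squaring. x_1 = 11117^2 mod 59989 = 10349. Reached i = s−1 = 1 without hitting −1: 49064 is a Miller–Rabin witness and 59989 is composite.
The smallest witness among the given bases is 3.

3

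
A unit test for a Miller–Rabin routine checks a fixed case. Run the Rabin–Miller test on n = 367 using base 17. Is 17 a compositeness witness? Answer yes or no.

n − 1 = 366 = 2^1 · 183, so s = 1 and d = 183.
x_0 = 17^183 mod 367 = 366.
x_0 = 366 ≡ −1, so 17 is not a witness.

no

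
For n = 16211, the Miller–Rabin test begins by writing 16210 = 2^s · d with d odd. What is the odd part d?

8105

Halving: 16210 → 8105; 8105 is odd.
So 16210 = 2^1 · 8105.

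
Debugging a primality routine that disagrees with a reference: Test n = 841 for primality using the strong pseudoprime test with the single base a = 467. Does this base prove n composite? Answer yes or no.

n − 1 = 840 = 2^3 · 105, so s = 3 and d = 105.
x_0 = 467^105 mod 841 = 800.
x_0 is neither 1 nor 840, so continue squaring.
x_1 = 800^2 mod 841 = 840.
x_1 ≡ −1, so 467 is not a witness.

no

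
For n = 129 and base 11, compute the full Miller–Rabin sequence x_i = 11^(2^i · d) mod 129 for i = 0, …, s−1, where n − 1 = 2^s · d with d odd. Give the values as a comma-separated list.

11, 121, 64, 97, 121, 64, 97

n − 1 = 128 = 2^7 · 1, so s = 7 and d = 1.
x_0 = 11^1 mod 129 = 11.
x_1 = 11^2 mod 129 = 121.
x_2 = 121^2 mod 129 = 64.
x_3 = 64^2 mod 129 = 97.
x_4 = 97^2 mod 129 = 121.
x_5 = 121^2 mod 129 = 64.
x_6 = 64^2 mod 129 = 97.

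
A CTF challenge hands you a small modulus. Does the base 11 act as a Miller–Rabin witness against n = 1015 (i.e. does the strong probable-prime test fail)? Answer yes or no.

n − 1 = 1014 = 2^1 · 507, so s = 1 and d = 507.
x_0 = 11^507 mod 1015 = 316.
x_0 ∉ {1, 1014} and s = 1, so 11 is a Miller–Rabin witness and 1015 is composite.

yes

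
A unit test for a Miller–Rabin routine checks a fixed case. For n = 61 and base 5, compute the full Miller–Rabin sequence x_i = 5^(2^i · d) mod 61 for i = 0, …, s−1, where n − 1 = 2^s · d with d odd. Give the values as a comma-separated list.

n − 1 = 60 = 2^2 · 15, so s = 2 and d = 15.
x_0 = 5^15 mod 61 = 60.
x_1 = 60^2 mod 61 = 1.

60, 1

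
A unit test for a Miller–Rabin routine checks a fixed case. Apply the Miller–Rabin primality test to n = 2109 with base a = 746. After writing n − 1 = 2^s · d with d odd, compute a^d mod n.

n − 1 = 2108 = 2^2 · 527, so s = 2 and d = 527.
Repeated squaring mod 2109: 746^1 ≡ 746, 746^2 ≡ 1849, 746^4 ≡ 112, 746^8 ≡ 1999, 746^16 ≡ 1555, 746^32 ≡ 1111, 746^64 ≡ 556, 746^128 ≡ 1222, 746^256 ≡ 112, 746^512 ≡ 1999.
527 = 512 + 8 + 4 + 2 + 1, so 746^527 ≡ 1999·1999·112·1849·746 ≡ 845 (mod 2109).

845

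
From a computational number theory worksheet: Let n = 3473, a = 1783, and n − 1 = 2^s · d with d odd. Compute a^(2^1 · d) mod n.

n − 1 = 3472 = 2^4 · 217, so s = 4 and d = 217.
x_0 = 1783^217 mod 3473 = 3389.
x_1 = 3389^2 mod 3473 = 110.

110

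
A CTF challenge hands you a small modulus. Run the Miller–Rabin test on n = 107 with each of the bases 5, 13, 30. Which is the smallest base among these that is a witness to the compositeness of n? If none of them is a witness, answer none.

none

n − 1 = 106 = 2^1 · 53, so s = 1 and d = 53.
Base 5: x_0 = 5^53 mod 107 = 106. x_0 = 106 ≡ −1, so 5 is not a witness.
Base 13: x_0 = 13^53 mod 107 = 1. x_0 = 1, so 13 is not a witness.
Base 30: x_0 = 30^53 mod 107 = 1. x_0 = 1, so 30 is not a witness.
No listed base is a witness for 107.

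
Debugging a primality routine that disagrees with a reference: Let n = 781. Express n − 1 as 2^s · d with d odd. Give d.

195

Halving: 780 → 390 → 195; 195 is odd.
So 780 = 2^2 · 195.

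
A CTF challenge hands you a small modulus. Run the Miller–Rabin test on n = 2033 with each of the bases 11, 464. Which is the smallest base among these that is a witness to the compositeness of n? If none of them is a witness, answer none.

n − 1 = 2032 = 2^4 · 127, so s = 4 and d = 127.
Base 11: x_0 = 11^127 mod 2033 = 144. x_0 is neither 1 nor 2032, so continue squaring. x_1 = 144^2 mod 2033 = 406. x_2 = 406^2 mod 2033 = 163. x_3 = 163^2 mod 2033 = 140. Reached i = s−1 = 3 without hitting −1: 11 is a Miller–Rabin witness and 2033 is composite.
Base 464: x_0 = 464^127 mod 2033 = 1832. x_0 is neither 1 nor 2032, so continue squaring. x_1 = 1832^2 mod 2033 = 1774. x_2 = 1774^2 mod 2033 = 2025. x_3 = 2025^2 mod 2033 = 64. Reached i = s−1 = 3 without hitting −1: 464 is a Miller–Rabin witness and 2033 is composite.
The smallest witness among the given bases is 11.

11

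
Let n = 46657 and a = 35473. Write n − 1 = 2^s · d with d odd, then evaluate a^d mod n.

n − 1 = 46656 = 2^6 · 729, so s = 6 and d = 729.
Repeated squaring mod 46657: 35473^1 ≡ 35473, 35473^2 ≡ 41096, 35473^4 ≡ 37787, 35473^8 ≡ 13198, 35473^16 ≡ 16623, 35473^32 ≡ 21375, 35473^64 ≡ 25281, 35473^128 ≡ 21375, 35473^256 ≡ 25281, 35473^512 ≡ 21375.
729 = 512 + 128 + 64 + 16 + 8 + 1, so 35473^729 ≡ 21375·21375·25281·16623·13198·35473 ≡ 21126 (mod 46657).

21126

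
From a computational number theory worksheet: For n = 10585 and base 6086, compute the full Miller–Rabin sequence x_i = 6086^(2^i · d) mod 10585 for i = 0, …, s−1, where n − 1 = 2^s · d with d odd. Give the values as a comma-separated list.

4061, 291, 1

n − 1 = 10584 = 2^3 · 1323, so s = 3 and d = 1323.
x_0 = 6086^1323 mod 10585 = 4061.
x_1 = 4061^2 mod 10585 = 291.
x_2 = 291^2 mod 10585 = 1.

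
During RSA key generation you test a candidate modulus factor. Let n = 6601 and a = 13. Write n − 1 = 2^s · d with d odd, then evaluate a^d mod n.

n − 1 = 6600 = 2^3 · 825, so s = 3 and d = 825.
Repeated squaring mod 6601: 13^1 ≡ 13, 13^2 ≡ 169, 13^4 ≡ 2157, 13^8 ≡ 5545, 13^16 ≡ 6168, 13^32 ≡ 2661, 13^64 ≡ 4649, 13^128 ≡ 1527, 13^256 ≡ 1576, 13^512 ≡ 1800.
825 = 512 + 256 + 32 + 16 + 8 + 1, so 13^825 ≡ 1800·1576·2661·6168·5545·13 ≡ 3037 (mod 6601).

3037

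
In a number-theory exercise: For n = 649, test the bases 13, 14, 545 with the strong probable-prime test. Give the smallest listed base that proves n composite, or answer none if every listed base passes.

13

n − 1 = 648 = 2^3 · 81, so s = 3 and d = 81.
Base 13: x_0 = 13^81 mod 649 = 90. x_0 is neither 1 nor 648, so continue squaring. x_1 = 90^2 mod 649 = 312. x_2 = 312^2 mod 649 = 643. Reached i = s−1 = 2 without hitting −1: 13 is a Miller–Rabin witness and 649 is composite.
Base 14: x_0 = 14^81 mod 649 = 586. x_0 is neither 1 nor 648, so continue squaring. x_1 = 586^2 mod 649 = 75. x_2 = 75^2 mod 649 = 433. Reached i = s−1 = 2 without hitting −1: 14 is a Miller–Rabin witness and 649 is composite.
Base 545: x_0 = 545^81 mod 649 = 468. x_0 is neither 1 nor 648, so continue squaring. x_1 = 468^2 mod 649 = 311. x_2 = 311^2 mod 649 = 20. Reached i = s−1 = 2 without hitting −1: 545 is a Miller–Rabin witness and 649 is composite.
The smallest witness among the given bases is 13.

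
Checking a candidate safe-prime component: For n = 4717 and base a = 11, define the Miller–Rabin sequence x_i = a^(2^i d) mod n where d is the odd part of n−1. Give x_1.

n − 1 = 4716 = 2^2 · 1179, so s = 2 and d = 1179.
By repeated squaring, 11^1179 ≡ 57 (mod 4717).
x_0 = 57.
x_1 = 57^2 mod 4717 = 3249.

3249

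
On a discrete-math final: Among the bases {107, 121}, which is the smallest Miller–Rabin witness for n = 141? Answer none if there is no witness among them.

n − 1 = 140 = 2^2 · 35, so s = 2 and d = 35.
Base 107: x_0 = 107^35 mod 141 = 38. x_0 is neither 1 nor 140, so continue squaring. x_1 = 38^2 mod 141 = 34. Reached i = s−1 = 1 without hitting −1: 107 is a Miller–Rabin witness and 141 is composite.
Base 121: x_0 = 121^35 mod 141 = 130. x_0 is neither 1 nor 140, so continue squaring. x_1 = 130^2 mod 141 = 121. Reached i = s−1 = 1 without hitting −1: 121 is a Miller–Rabin witness and 141 is composite.
The smallest witness among the given bases is 107.

107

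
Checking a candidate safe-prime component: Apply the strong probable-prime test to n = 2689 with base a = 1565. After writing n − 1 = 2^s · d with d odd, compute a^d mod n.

n − 1 = 2688 = 2^7 · 21, so s = 7 and d = 21.
1565^21 mod 2689 = 268.

268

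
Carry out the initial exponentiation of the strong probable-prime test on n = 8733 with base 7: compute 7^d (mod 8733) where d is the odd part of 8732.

n − 1 = 8732 = 2^2 · 2183, so s = 2 and d = 2183.
7^2183 mod 8733 = 2158.

2158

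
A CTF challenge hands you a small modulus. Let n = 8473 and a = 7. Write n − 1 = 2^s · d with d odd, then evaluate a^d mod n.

n − 1 = 8472 = 2^3 · 1059, so s = 3 and d = 1059.
Repeated squaring mod 8473: 7^1 ≡ 7, 7^2 ≡ 49, 7^4 ≡ 2401, 7^8 ≡ 3161, 7^16 ≡ 2254, 7^32 ≡ 5189, 7^64 ≡ 7000, 7^128 ≡ 641, 7^256 ≡ 4177, 7^512 ≡ 1422, 7^1024 ≡ 5510.
1059 = 1024 + 32 + 2 + 1, so 7^1059 ≡ 5510·5189·49·7 ≡ 1691 (mod 8473).

1691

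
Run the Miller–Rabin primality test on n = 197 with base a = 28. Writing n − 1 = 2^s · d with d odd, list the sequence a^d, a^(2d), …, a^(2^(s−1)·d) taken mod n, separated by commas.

n − 1 = 196 = 2^2 · 49, so s = 2 and d = 49.
x_0 = 28^49 mod 197 = 1.
x_1 = 1^2 mod 197 = 1.

1, 1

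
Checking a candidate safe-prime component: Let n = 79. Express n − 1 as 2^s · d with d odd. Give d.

Halving: 78 → 39; 39 is odd.
So 78 = 2^1 · 39.

39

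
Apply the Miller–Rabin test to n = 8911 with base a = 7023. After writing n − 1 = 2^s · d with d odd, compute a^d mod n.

n − 1 = 8910 = 2^1 · 4455, so s = 1 and d = 4455.
7023^4455 mod 8911 = 6098.

6098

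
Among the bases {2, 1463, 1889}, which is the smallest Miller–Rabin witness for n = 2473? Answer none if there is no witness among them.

n − 1 = 2472 = 2^3 · 309, so s = 3 and d = 309.
Base 2: x_0 = 2^309 mod 2473 = 2472. x_0 = 2472 ≡ −1, so 2 is not a witness.
Base 1463: x_0 = 1463^309 mod 2473 = 978. x_0 is neither 1 nor 2472, so continue squaring. x_1 = 978^2 mod 2473 = 1906. x_2 = 1906^2 mod 2473 = 2472. x_2 ≡ −1, so 1463 is not a witness.
Base 1889: x_0 = 1889^309 mod 2473 = 567. x_0 is neither 1 nor 2472, so continue squaring. x_1 = 567^2 mod 2473 = 2472. x_1 ≡ −1, so 1889 is not a witness.
No listed base is a witness for 2473.

none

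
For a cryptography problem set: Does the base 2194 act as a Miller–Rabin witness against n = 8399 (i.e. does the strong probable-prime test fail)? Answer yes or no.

n − 1 = 8398 = 2^1 · 4199, so s = 1 and d = 4199.
By repeated squaring, 2194^4199 ≡ 3727 (mod 8399).
x_0 = 2194^4199 mod 8399 = 3727.
x_0 ∉ {1, 8398} and s = 1, so 2194 is a Miller–Rabin witness and 8399 is composite.

yes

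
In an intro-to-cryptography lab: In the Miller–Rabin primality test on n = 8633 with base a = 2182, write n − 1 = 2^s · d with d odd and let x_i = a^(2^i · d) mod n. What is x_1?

n − 1 = 8632 = 2^3 · 1079, so s = 3 and d = 1079.
x_0 = 2182^1079 mod 8633 = 8150.
x_1 = 8150^2 mod 8633 = 198.

198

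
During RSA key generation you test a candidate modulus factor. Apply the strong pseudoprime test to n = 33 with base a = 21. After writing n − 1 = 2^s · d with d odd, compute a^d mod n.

21

n − 1 = 32 = 2^5 · 1, so s = 5 and d = 1.
21^1 mod 33 = 21.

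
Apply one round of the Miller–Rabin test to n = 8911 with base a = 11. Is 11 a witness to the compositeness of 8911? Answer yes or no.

n − 1 = 8910 = 2^1 · 4455, so s = 1 and d = 4455.
x_0 = 11^4455 mod 8911 = 267.
x_0 ∉ {1, 8910} and s = 1, so 11 is a Miller–Rabin witness and 8911 is composite.

yes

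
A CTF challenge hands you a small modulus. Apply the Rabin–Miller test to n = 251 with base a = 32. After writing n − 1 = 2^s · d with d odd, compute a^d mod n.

n − 1 = 250 = 2^1 · 125, so s = 1 and d = 125.
32^125 mod 251 = 250.

250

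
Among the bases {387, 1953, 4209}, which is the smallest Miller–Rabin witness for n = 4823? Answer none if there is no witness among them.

387

n − 1 = 4822 = 2^1 · 2411, so s = 1 and d = 2411.
Base 387: x_0 = 387^2411 mod 4823 = 914. x_0 ∉ {1, 4822} and s = 1, so 387 is a Miller–Rabin witness and 4823 is composite.
Base 1953: x_0 = 1953^2411 mod 4823 = 763. x_0 ∉ {1, 4822} and s = 1, so 1953 is a Miller–Rabin witness and 4823 is composite.
Base 4209: x_0 = 4209^2411 mod 4823 = 2006. x_0 ∉ {1, 4822} and s = 1, so 4209 is a Miller–Rabin witness and 4823 is composite.
The smallest witness among the given bases is 387.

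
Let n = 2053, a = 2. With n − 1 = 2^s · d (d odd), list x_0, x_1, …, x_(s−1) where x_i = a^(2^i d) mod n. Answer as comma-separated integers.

n − 1 = 2052 = 2^2 · 513, so s = 2 and d = 513.
x_0 = 2^513 mod 2053 = 244.
x_1 = 244^2 mod 2053 = 2052.

244, 2052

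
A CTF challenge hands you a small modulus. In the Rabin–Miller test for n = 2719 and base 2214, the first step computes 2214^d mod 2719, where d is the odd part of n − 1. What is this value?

1

n − 1 = 2718 = 2^1 · 1359, so s = 1 and d = 1359.
2214^1359 mod 2719 = 1.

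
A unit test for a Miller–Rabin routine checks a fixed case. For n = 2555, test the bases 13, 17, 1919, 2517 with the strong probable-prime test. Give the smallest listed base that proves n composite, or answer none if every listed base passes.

n − 1 = 2554 = 2^1 · 1277, so s = 1 and d = 1277.
Base 13: x_0 = 13^1277 mod 2555 = 923. x_0 ∉ {1, 2554} and s = 1, so 13 is a Miller–Rabin witness and 2555 is composite.
Base 17: x_0 = 17^1277 mod 2555 = 1832. x_0 ∉ {1, 2554} and s = 1, so 17 is a Miller–Rabin witness and 2555 is composite.
Base 1919: x_0 = 1919^1277 mod 2555 = 554. x_0 ∉ {1, 2554} and s = 1, so 1919 is a Miller–Rabin witness and 2555 is composite.
Base 2517: x_0 = 2517^1277 mod 2555 = 317. x_0 ∉ {1, 2554} and s = 1, so 2517 is a Miller–Rabin witness and 2555 is composite.
The smallest witness among the given bases is 13.

13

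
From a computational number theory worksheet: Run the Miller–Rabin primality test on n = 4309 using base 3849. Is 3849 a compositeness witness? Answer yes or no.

no

n − 1 = 4308 = 2^2 · 1077, so s = 2 and d = 1077.
x_0 = 3849^1077 mod 4309 = 1.
x_0 = 1, so 3849 is not a witness.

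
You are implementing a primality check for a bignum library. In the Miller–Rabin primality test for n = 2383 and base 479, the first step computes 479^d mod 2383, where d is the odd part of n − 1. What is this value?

n − 1 = 2382 = 2^1 · 1191, so s = 1 and d = 1191.
Repeated squaring mod 2383: 479^1 ≡ 479, 479^2 ≡ 673, 479^4 ≡ 159, 479^8 ≡ 1451, 479^16 ≡ 1212, 479^32 ≡ 1016, 479^64 ≡ 417, 479^128 ≡ 2313, 479^256 ≡ 134, 479^512 ≡ 1275, 479^1024 ≡ 419.
1191 = 1024 + 128 + 32 + 4 + 2 + 1, so 479^1191 ≡ 419·2313·1016·159·673·479 ≡ 1 (mod 2383).

1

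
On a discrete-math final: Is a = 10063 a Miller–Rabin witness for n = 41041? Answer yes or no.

no

n − 1 = 41040 = 2^4 · 2565, so s = 4 and d = 2565.
Repeated squaring mod 41041: 10063^1 ≡ 10063, 10063^2 ≡ 15822, 10063^4 ≡ 26625, 10063^8 ≡ 30473, 10063^16 ≡ 10063, 10063^32 ≡ 15822, 10063^64 ≡ 26625, 10063^128 ≡ 30473, 10063^256 ≡ 10063, 10063^512 ≡ 15822, 10063^1024 ≡ 26625, 10063^2048 ≡ 30473.
2565 = 2048 + 512 + 4 + 1, so 10063^2565 ≡ 30473·15822·26625·10063 ≡ 1 (mod 41041).
x_0 = 10063^2565 mod 41041 = 1.
x_0 = 1, so 10063 is not a witness.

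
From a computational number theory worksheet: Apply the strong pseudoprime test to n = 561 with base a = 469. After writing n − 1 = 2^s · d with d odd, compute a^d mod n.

439

n − 1 = 560 = 2^4 · 35, so s = 4 and d = 35.
469^35 mod 561 = 439.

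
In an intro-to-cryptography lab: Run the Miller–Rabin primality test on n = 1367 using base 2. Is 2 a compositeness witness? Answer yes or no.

n − 1 = 1366 = 2^1 · 683, so s = 1 and d = 683.
x_0 = 2^683 mod 1367 = 1.
x_0 = 1, so 2 is not a witness.

no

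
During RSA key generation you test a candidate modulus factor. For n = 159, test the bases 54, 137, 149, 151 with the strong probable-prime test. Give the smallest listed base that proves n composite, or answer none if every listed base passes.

54

n − 1 = 158 = 2^1 · 79, so s = 1 and d = 79.
Base 54: x_0 = 54^79 mod 159 = 54. x_0 ∉ {1, 158} and s = 1, so 54 is a Miller–Rabin witness and 159 is composite.
Base 137: x_0 = 137^79 mod 159 = 128. x_0 ∉ {1, 158} and s = 1, so 137 is a Miller–Rabin witness and 159 is composite.
Base 149: x_0 = 149^79 mod 159 = 149. x_0 ∉ {1, 158} and s = 1, so 149 is a Miller–Rabin witness and 159 is composite.
Base 151: x_0 = 151^79 mod 159 = 61. x_0 ∉ {1, 158} and s = 1, so 151 is a Miller–Rabin witness and 159 is composite.
The smallest witness among the given bases is 54.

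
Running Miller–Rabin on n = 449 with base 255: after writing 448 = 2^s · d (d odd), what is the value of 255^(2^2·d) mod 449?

382

n − 1 = 448 = 2^6 · 7, so s = 6 and d = 7.
x_0 = 255^7 mod 449 = 220.
x_1 = 220^2 mod 449 = 357.
x_2 = 357^2 mod 449 = 382.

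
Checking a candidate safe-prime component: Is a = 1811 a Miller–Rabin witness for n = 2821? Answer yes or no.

n − 1 = 2820 = 2^2 · 705, so s = 2 and d = 705.
x_0 = 1811^705 mod 2821 = 2820.
x_0 = 2820 ≡ −1, so 1811 is not a witness.

no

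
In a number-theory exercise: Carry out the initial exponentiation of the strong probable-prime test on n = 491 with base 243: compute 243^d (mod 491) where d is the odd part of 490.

1

n − 1 = 490 = 2^1 · 245, so s = 1 and d = 245.
Repeated squaring mod 491: 243^1 ≡ 243, 243^2 ≡ 129, 243^4 ≡ 438, 243^8 ≡ 354, 243^16 ≡ 111, 243^32 ≡ 46, 243^64 ≡ 152, 243^128 ≡ 27.
245 = 128 + 64 + 32 + 16 + 4 + 1, so 243^245 ≡ 27·152·46·111·438·243 ≡ 1 (mod 491).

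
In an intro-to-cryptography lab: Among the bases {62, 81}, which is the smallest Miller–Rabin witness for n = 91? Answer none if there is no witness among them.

n − 1 = 90 = 2^1 · 45, so s = 1 and d = 45.
Base 62: x_0 = 62^45 mod 91 = 90. x_0 = 90 ≡ −1, so 62 is not a witness.
Base 81: x_0 = 81^45 mod 91 = 1. x_0 = 1, so 81 is not a witness.
No listed base is a witness for 91.

none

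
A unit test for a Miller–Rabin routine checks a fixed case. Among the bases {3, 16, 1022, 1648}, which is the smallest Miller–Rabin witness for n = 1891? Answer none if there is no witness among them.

none

n − 1 = 1890 = 2^1 · 945, so s = 1 and d = 945.
Base 3: x_0 = 3^945 mod 1891 = 1890. x_0 = 1890 ≡ −1, so 3 is not a witness.
Base 16: x_0 = 16^945 mod 1891 = 1. x_0 = 1, so 16 is not a witness.
Base 1022: x_0 = 1022^945 mod 1891 = 1890. x_0 = 1890 ≡ −1, so 1022 is not a witness.
Base 1648: x_0 = 1648^945 mod 1891 = 1. x_0 = 1, so 1648 is not a witness.
No listed base is a witness for 1891.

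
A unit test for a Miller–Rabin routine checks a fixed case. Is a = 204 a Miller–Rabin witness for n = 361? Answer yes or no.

n − 1 = 360 = 2^3 · 45, so s = 3 and d = 45.
x_0 = 204^45 mod 361 = 227.
x_0 is neither 1 nor 360, so continue squaring.
x_1 = 227^2 mod 361 = 267.
x_2 = 267^2 mod 361 = 172.
Reached i = s−1 = 2 without hitting −1: 204 is a Miller–Rabin witness and 361 is composite.

yes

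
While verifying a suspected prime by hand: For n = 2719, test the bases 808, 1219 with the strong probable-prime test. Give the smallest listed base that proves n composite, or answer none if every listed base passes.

none

n − 1 = 2718 = 2^1 · 1359, so s = 1 and d = 1359.
Base 808: x_0 = 808^1359 mod 2719 = 2718. x_0 = 2718 ≡ −1, so 808 is not a witness.
Base 1219: x_0 = 1219^1359 mod 2719 = 1. x_0 = 1, so 1219 is not a witness.
No listed base is a witness for 2719.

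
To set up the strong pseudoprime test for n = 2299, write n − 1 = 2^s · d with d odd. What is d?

1149

Halving: 2298 → 1149; 1149 is odd.
So 2298 = 2^1 · 1149.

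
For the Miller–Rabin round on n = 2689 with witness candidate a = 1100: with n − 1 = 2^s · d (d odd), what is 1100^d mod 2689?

n − 1 = 2688 = 2^7 · 21, so s = 7 and d = 21.
1100^21 mod 2689 = 961.

961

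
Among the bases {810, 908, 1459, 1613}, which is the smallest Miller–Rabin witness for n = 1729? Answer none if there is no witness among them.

n − 1 = 1728 = 2^6 · 27, so s = 6 and d = 27.
Base 810: x_0 = 810^27 mod 1729 = 1728. x_0 = 1728 ≡ −1, so 810 is not a witness.
Base 908: x_0 = 908^27 mod 1729 = 265. x_0 is neither 1 nor 1728, so continue squaring. x_1 = 265^2 mod 1729 = 1065. x_2 = 1065^2 mod 1729 = 1. x_2 = 1 but x_1 ≠ ±1, a nontrivial square root of 1 — 908 is a witness and 1729 is composite.
Base 1459: x_0 = 1459^27 mod 1729 = 664. x_0 is neither 1 nor 1728, so continue squaring. x_1 = 664^2 mod 1729 = 1. x_1 = 1 but x_0 ≠ ±1, a nontrivial square root of 1 — 1459 is a witness and 1729 is composite.
Base 1613: x_0 = 1613^27 mod 1729 = 1483. x_0 is neither 1 nor 1728, so continue squaring. x_1 = 1483^2 mod 1729 = 1. x_1 = 1 but x_0 ≠ ±1, a nontrivial square root of 1 — 1613 is a witness and 1729 is composite.
The smallest witness among the given bases is 908.

908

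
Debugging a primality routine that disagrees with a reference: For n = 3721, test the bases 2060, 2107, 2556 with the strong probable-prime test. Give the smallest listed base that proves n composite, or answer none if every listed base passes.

n − 1 = 3720 = 2^3 · 465, so s = 3 and d = 465.
Base 2060: x_0 = 2060^465 mod 3721 = 1. x_0 = 1, so 2060 is not a witness.
Base 2107: x_0 = 2107^465 mod 3721 = 1331. x_0 is neither 1 nor 3720, so continue squaring. x_1 = 1331^2 mod 3721 = 365. x_2 = 365^2 mod 3721 = 2990. Reached i = s−1 = 2 without hitting −1: 2107 is a Miller–Rabin witness and 3721 is composite.
Base 2556: x_0 = 2556^465 mod 3721 = 2063. x_0 is neither 1 nor 3720, so continue squaring. x_1 = 2063^2 mod 3721 = 2866. x_2 = 2866^2 mod 3721 = 1709. Reached i = s−1 = 2 without hitting −1: 2556 is a Miller–Rabin witness and 3721 is composite.
The smallest witness among the given bases is 2107.

2107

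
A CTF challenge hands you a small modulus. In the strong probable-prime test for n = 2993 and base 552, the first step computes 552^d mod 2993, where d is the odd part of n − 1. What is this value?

1569

n − 1 = 2992 = 2^4 · 187, so s = 4 and d = 187.
By repeated squaring, 552^187 ≡ 1569 (mod 2993).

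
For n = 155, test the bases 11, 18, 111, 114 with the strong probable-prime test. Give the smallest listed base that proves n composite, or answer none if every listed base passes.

n − 1 = 154 = 2^1 · 77, so s = 1 and d = 77.
Base 11: x_0 = 11^77 mod 155 = 96. x_0 ∉ {1, 154} and s = 1, so 11 is a Miller–Rabin witness and 155 is composite.
Base 18: x_0 = 18^77 mod 155 = 138. x_0 ∉ {1, 154} and s = 1, so 18 is a Miller–Rabin witness and 155 is composite.
Base 111: x_0 = 111^77 mod 155 = 76. x_0 ∉ {1, 154} and s = 1, so 111 is a Miller–Rabin witness and 155 is composite.
Base 114: x_0 = 114^77 mod 155 = 24. x_0 ∉ {1, 154} and s = 1, so 114 is a Miller–Rabin witness and 155 is composite.
The smallest witness among the given bases is 11.

11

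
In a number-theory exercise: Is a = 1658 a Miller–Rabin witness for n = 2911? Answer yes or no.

n − 1 = 2910 = 2^1 · 1455, so s = 1 and d = 1455.
x_0 = 1658^1455 mod 2911 = 1.
x_0 = 1, so 1658 is not a witness.

no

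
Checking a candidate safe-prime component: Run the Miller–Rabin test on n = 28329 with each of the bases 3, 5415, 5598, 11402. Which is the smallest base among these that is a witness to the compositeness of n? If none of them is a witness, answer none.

n − 1 = 28328 = 2^3 · 3541, so s = 3 and d = 3541.
Base 3: x_0 = 3^3541 mod 28329 = 16278. x_0 is neither 1 nor 28328, so continue squaring. x_1 = 16278^2 mod 28329 = 12147. x_2 = 12147^2 mod 28329 = 12177. Reached i = s−1 = 2 without hitting −1: 3 is a Miller–Rabin witness and 28329 is composite.
Base 5415: x_0 = 5415^3541 mod 28329 = 12996. x_0 is neither 1 nor 28328, so continue squaring. x_1 = 12996^2 mod 28329 = 26847. x_2 = 26847^2 mod 28329 = 14991. Reached i = s−1 = 2 without hitting −1: 5415 is a Miller–Rabin witness and 28329 is composite.
Base 5598: x_0 = 5598^3541 mod 28329 = 7992. x_0 is neither 1 nor 28328, so continue squaring. x_1 = 7992^2 mod 28329 = 18498. x_2 = 18498^2 mod 28329 = 18342. Reached i = s−1 = 2 without hitting −1: 5598 is a Miller–Rabin witness and 28329 is composite.
Base 11402: x_0 = 11402^3541 mod 28329 = 15602. x_0 is neither 1 nor 28328, so continue squaring. x_1 = 15602^2 mod 28329 = 19636. x_2 = 19636^2 mod 28329 = 14806. Reached i = s−1 = 2 without hitting −1: 11402 is a Miller–Rabin witness and 28329 is composite.
The smallest witness among the given bases is 3.

3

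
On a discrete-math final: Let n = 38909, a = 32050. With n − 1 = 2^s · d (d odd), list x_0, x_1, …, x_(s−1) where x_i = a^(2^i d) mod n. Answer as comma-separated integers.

14451, 6798

n − 1 = 38908 = 2^2 · 9727, so s = 2 and d = 9727.
x_0 = 32050^9727 mod 38909 = 14451.
x_1 = 14451^2 mod 38909 = 6798.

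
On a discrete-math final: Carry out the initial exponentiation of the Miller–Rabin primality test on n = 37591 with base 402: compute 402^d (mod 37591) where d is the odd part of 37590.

n − 1 = 37590 = 2^1 · 18795, so s = 1 and d = 18795.
402^18795 mod 37591 = 1.

1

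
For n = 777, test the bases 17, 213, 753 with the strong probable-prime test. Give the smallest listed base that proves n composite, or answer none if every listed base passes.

17

n − 1 = 776 = 2^3 · 97, so s = 3 and d = 97.
Base 17: x_0 = 17^97 mod 777 = 59. x_0 is neither 1 nor 776, so continue squaring. x_1 = 59^2 mod 777 = 373. x_2 = 373^2 mod 777 = 46. Reached i = s−1 = 2 without hitting −1: 17 is a Miller–Rabin witness and 777 is composite.
Base 213: x_0 = 213^97 mod 777 = 465. x_0 is neither 1 nor 776, so continue squaring. x_1 = 465^2 mod 777 = 219. x_2 = 219^2 mod 777 = 564. Reached i = s−1 = 2 without hitting −1: 213 is a Miller–Rabin witness and 777 is composite.
Base 753: x_0 = 753^97 mod 777 = 375. x_0 is neither 1 nor 776, so continue squaring. x_1 = 375^2 mod 777 = 765. x_2 = 765^2 mod 777 = 144. Reached i = s−1 = 2 without hitting −1: 753 is a Miller–Rabin witness and 777 is composite.
The smallest witness among the given bases is 17.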